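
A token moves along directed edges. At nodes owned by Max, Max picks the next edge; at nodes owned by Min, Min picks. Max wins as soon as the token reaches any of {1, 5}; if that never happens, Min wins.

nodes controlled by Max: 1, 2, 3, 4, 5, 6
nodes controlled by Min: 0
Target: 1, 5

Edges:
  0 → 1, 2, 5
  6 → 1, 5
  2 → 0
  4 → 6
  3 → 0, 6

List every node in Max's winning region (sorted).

A0 = {1, 5}
A1: add {6} — 6 (Max) has 6→1.
A2: add {3, 4} — 3 (Max) has 3→6; 4 (Max) has 4→6.
A3 = A2; e.g. 0 (Min) can still go to 2. Fixed point.
Max's winning region = {1, 3, 4, 5, 6}.

1, 3, 4, 5, 6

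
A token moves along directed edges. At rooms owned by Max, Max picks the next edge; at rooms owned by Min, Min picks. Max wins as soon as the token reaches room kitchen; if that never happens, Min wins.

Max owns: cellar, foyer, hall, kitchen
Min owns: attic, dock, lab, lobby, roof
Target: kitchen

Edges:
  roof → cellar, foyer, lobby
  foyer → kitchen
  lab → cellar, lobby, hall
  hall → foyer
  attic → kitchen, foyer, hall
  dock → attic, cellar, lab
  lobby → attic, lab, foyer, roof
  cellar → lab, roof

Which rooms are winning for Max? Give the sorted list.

attic, foyer, hall, kitchen

A0 = {kitchen}
A1: add {foyer} — foyer (Max) has foyer→kitchen.
A2: add {hall} — hall (Max) has hall→foyer.
A3: add {attic} — attic (Min): all of {kitchen, foyer, hall} already in.
A4 = A3; e.g. cellar (Max) has no edge into A3. Fixed point.
Max's winning region = {attic, foyer, hall, kitchen}.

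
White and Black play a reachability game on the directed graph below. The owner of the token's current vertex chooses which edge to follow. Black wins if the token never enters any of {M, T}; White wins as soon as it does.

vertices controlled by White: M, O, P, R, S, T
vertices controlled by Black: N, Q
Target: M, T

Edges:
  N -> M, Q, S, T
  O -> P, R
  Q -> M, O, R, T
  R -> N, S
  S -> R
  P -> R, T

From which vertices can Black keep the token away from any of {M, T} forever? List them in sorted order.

A0 = {M, T}
A1: add {P} — P (White) has P→T.
A2: add {O} — O (White) has O→P.
A3 = A2; e.g. N (Black) can still go to Q. Fixed point.
White's attractor = {M, O, P, T}; Black avoids the target exactly from the complement.

N, Q, R, S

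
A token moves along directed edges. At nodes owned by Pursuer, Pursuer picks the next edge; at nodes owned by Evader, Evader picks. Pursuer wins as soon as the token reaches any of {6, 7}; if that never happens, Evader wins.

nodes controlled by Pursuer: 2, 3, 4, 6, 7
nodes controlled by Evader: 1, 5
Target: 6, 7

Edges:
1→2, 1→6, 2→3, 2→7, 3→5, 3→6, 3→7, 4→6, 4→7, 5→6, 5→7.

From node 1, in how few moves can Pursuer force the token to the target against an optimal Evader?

A0 = {6, 7}
A1: add {2, 3, 4, 5} — 2 (Pursuer) has 2→7; 3 (Pursuer) has 3→6; 4 (Pursuer) has 4→6; 5 (Evader): all of {6, 7} already in.
A2: add {1} — 1 (Evader): all of {2, 6} already in.
A2 = all vertices. Fixed point.
1 enters the attractor at level 2, so Pursuer can force the target in 2 moves from there.

2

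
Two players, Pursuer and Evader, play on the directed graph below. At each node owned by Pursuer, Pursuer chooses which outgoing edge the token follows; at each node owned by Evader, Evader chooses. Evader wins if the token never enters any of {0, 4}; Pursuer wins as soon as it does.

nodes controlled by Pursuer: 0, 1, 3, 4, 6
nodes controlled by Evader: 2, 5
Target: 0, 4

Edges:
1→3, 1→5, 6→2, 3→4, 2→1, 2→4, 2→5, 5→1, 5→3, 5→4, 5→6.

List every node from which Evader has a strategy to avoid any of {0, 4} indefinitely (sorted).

2, 5, 6

A0 = {0, 4}
A1: add {3} — 3 (Pursuer) has 3→4.
A2: add {1} — 1 (Pursuer) has 1→3.
A3 = A2; e.g. 2 (Evader) can still go to 5. Fixed point.
Pursuer's attractor = {0, 1, 3, 4}; Evader avoids the target exactly from the complement.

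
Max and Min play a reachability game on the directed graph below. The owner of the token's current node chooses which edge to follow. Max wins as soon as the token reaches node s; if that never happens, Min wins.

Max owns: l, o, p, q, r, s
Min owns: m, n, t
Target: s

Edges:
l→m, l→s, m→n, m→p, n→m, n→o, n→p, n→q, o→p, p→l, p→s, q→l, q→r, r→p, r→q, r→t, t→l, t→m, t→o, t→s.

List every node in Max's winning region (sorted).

A0 = {s}
A1: add {l, p} — l (Max) has l→s; p (Max) has p→s.
A2: add {o, q, r} — o (Max) has o→p; q (Max) has q→l; r (Max) has r→p.
A3 = A2; e.g. m (Min) can still go to n. Fixed point.
Max's winning region = {l, o, p, q, r, s}.

l, o, p, q, r, s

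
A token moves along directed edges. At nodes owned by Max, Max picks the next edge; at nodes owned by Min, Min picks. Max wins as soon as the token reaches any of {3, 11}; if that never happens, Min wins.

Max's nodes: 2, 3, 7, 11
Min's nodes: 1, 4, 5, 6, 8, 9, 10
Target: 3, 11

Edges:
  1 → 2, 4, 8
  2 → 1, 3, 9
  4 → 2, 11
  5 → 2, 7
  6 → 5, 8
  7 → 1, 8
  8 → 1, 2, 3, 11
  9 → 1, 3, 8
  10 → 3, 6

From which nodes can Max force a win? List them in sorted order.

A0 = {3, 11}
A1: add {2} — 2 (Max) has 2→3.
A2: add {4} — 4 (Min): all of {2, 11} already in.
A3 = A2; e.g. 1 (Min) can still go to 8. Fixed point.
Max's winning region = {2, 3, 4, 11}.

2, 3, 4, 11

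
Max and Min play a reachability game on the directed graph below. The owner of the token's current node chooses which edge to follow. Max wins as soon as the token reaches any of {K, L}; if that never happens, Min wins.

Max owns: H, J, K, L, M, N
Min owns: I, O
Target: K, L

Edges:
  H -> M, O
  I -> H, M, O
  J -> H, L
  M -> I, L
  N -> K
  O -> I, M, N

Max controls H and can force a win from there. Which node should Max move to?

A0 = {K, L}
A1: add {J, M, N} — J (Max) has J→L; M (Max) has M→L; N (Max) has N→K.
A2: add {H} — H (Max) has H→M.
A3 = A2; e.g. I (Min) can still go to O. Fixed point.
From H, successor M is in the attractor (rank 1); the other successor O is not.

M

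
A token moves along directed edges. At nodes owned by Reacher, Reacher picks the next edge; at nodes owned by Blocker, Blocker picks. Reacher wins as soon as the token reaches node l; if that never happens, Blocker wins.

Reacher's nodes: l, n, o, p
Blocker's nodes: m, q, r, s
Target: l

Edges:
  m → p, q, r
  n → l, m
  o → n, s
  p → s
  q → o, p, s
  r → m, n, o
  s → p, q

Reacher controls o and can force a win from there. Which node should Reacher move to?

n

A0 = {l}
A1: add {n} — n (Reacher) has n→l.
A2: add {o} — o (Reacher) has o→n.
A3 = A2; e.g. m (Blocker) can still go to p. Fixed point.
From o, successor n is in the attractor (rank 1); the other successor s is not.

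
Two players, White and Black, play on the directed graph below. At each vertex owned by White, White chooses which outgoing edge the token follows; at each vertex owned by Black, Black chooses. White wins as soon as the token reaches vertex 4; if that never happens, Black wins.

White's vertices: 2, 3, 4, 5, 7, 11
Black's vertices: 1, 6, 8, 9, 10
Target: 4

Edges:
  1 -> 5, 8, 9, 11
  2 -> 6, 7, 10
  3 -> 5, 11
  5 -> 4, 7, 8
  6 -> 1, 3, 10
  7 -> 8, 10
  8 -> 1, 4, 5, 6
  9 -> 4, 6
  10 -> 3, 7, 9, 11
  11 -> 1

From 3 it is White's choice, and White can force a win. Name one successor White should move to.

A0 = {4}
A1: add {5} — 5 (White) has 5→4.
A2: add {3} — 3 (White) has 3→5.
A3 = A2; e.g. 1 (Black) can still go to 8. Fixed point.
From 3, successor 5 is in the attractor (rank 1); the other successor 11 is not.

5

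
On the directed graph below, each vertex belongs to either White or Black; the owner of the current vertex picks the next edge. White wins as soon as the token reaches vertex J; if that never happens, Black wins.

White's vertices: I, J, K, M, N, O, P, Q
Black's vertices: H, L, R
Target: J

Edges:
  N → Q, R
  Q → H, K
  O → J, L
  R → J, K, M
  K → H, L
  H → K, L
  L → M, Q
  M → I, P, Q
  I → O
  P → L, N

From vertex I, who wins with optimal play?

White

A0 = {J}
A1: add {O} — O (White) has O→J.
A2: add {I} — I (White) has I→O.
I ∈ A2, so White can force the target.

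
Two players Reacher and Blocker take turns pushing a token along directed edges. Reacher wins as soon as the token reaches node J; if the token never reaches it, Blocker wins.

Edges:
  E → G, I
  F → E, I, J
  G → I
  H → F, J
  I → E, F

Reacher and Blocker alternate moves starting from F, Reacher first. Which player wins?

Track states (vertex, player-to-move).
A0 = {(J,Reacher), (J,Blocker)}
A1: add {(F,Reacher), (H,Reacher)}.
(F,Reacher) ∈ A1 ⇒ Reacher forces the target.

Reacher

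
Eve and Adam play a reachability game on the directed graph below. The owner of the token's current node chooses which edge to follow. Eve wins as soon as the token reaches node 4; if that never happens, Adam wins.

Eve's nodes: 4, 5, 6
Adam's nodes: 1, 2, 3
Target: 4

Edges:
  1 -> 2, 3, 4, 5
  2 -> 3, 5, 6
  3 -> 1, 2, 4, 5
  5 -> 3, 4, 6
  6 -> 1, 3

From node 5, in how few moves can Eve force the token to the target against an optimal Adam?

A0 = {4}
A1: add {5} — 5 (Eve) has 5→4.
A2 = A1; e.g. 1 (Adam) can still go to 2. Fixed point.
5 enters the attractor at level 1, so Eve can force the target in 1 move from there.

1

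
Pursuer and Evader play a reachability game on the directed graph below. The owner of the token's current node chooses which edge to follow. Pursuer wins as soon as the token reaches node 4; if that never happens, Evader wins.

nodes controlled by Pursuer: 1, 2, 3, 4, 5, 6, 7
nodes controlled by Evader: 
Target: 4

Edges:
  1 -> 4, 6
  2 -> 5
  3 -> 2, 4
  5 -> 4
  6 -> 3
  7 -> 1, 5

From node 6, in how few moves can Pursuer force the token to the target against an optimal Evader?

A0 = {4}
A1: add {1, 3, 5} — 1 (Pursuer) has 1→4; 3 (Pursuer) has 3→4; 5 (Pursuer) has 5→4.
A2: add {2, 6, 7} — 2 (Pursuer) has 2→5; 6 (Pursuer) has 6→3; 7 (Pursuer) has 7→1.
A2 = all vertices. Fixed point.
6 enters the attractor at level 2, so Pursuer can force the target in 2 moves from there.

2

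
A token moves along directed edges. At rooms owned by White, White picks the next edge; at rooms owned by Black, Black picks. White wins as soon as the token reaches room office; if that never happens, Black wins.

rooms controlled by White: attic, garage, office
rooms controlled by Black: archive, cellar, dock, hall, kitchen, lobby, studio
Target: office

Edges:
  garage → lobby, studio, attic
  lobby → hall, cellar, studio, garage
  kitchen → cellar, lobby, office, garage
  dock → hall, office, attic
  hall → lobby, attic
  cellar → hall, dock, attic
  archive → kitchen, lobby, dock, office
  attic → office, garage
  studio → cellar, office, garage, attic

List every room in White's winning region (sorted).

A0 = {office}
A1: add {attic} — attic (White) has attic→office.
A2: add {garage} — garage (White) has garage→attic.
A3 = A2; e.g. hall (Black) can still go to lobby. Fixed point.
White's winning region = {attic, garage, office}.

attic, garage, office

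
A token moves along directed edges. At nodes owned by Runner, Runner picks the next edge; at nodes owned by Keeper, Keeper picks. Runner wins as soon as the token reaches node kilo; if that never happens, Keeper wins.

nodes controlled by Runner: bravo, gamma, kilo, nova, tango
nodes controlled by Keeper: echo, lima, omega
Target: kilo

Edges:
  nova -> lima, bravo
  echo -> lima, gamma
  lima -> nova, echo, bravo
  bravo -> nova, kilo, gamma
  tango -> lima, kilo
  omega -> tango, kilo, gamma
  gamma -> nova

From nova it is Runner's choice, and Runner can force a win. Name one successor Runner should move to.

bravo

A0 = {kilo}
A1: add {bravo, tango} — bravo (Runner) has bravo→kilo; tango (Runner) has tango→kilo.
A2: add {nova} — nova (Runner) has nova→bravo.
A3: add {gamma} — gamma (Runner) has gamma→nova.
A4: add {omega} — omega (Keeper): all of {tango, kilo, gamma} already in.
A5 = A4; e.g. echo (Keeper) can still go to lima. Fixed point.
From nova, successor bravo is in the attractor (rank 1); the other successor lima is not.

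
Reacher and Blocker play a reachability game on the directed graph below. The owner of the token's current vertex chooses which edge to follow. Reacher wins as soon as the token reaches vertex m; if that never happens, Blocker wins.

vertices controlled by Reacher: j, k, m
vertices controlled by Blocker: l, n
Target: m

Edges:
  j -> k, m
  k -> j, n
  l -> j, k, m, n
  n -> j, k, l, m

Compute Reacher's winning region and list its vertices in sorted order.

A0 = {m}
A1: add {j} — j (Reacher) has j→m.
A2: add {k} — k (Reacher) has k→j.
A3 = A2; e.g. l (Blocker) can still go to n. Fixed point.
Reacher's winning region = {j, k, m}.

j, k, m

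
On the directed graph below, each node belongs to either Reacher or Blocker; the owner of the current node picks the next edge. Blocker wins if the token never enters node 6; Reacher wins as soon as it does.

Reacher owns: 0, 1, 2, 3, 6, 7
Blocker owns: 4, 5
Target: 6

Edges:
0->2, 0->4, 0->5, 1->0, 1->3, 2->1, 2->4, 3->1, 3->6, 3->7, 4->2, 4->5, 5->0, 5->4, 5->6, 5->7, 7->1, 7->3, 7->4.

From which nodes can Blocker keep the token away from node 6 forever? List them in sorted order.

A0 = {6}
A1: add {3} — 3 (Reacher) has 3→6.
A2: add {1, 7} — 1 (Reacher) has 1→3; 7 (Reacher) has 7→3.
A3: add {2} — 2 (Reacher) has 2→1.
A4: add {0} — 0 (Reacher) has 0→2.
A5 = A4; e.g. 4 (Blocker) can still go to 5. Fixed point.
Reacher's attractor = {0, 1, 2, 3, 6, 7}; Blocker avoids the target exactly from the complement.

4, 5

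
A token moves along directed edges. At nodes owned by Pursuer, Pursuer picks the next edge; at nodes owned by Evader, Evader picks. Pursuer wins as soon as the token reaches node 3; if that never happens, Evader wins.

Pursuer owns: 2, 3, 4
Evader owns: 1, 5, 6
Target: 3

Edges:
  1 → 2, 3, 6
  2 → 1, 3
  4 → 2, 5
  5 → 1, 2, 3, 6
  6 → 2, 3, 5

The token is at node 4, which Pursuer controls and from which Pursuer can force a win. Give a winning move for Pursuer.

A0 = {3}
A1: add {2} — 2 (Pursuer) has 2→3.
A2: add {4} — 4 (Pursuer) has 4→2.
A3 = A2; e.g. 1 (Evader) can still go to 6. Fixed point.
From 4, successor 2 is in the attractor (rank 1); the other successor 5 is not.

2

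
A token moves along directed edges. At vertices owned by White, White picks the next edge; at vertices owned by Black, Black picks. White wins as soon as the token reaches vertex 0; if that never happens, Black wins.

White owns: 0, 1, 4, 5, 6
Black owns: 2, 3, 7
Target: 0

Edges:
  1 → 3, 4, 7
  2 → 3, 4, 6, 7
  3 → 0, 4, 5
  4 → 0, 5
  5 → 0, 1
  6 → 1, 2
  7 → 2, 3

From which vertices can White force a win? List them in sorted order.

0, 1, 3, 4, 5, 6

A0 = {0}
A1: add {4, 5} — 4 (White) has 4→0; 5 (White) has 5→0.
A2: add {1, 3} — 1 (White) has 1→4; 3 (Black): all of {0, 4, 5} already in.
A3: add {6} — 6 (White) has 6→1.
A4 = A3; e.g. 2 (Black) can still go to 7. Fixed point.
White's winning region = {0, 1, 3, 4, 5, 6}.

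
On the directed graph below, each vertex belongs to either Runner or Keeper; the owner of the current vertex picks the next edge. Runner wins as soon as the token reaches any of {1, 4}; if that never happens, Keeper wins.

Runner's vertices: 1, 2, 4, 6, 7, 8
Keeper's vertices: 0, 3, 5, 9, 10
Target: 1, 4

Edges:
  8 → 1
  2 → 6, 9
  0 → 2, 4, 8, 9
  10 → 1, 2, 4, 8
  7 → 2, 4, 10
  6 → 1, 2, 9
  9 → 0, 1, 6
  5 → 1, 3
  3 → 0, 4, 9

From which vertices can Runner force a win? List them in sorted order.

A0 = {1, 4}
A1: add {6, 7, 8} — 6 (Runner) has 6→1; 7 (Runner) has 7→4; 8 (Runner) has 8→1.
A2: add {2} — 2 (Runner) has 2→6.
A3: add {10} — 10 (Keeper): all of {1, 2, 4, 8} already in.
A4 = A3; e.g. 0 (Keeper) can still go to 9. Fixed point.
Runner's winning region = {1, 2, 4, 6, 7, 8, 10}.

1, 2, 4, 6, 7, 8, 10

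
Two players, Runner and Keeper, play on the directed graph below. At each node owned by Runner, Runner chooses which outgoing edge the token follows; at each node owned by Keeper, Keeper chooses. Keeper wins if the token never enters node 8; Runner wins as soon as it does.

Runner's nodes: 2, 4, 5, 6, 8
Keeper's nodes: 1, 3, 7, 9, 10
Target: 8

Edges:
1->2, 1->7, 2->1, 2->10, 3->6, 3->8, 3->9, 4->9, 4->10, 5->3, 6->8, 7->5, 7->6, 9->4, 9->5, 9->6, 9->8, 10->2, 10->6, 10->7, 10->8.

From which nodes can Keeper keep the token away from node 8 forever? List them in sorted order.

1, 2, 3, 4, 5, 7, 9, 10

A0 = {8}
A1: add {6} — 6 (Runner) has 6→8.
A2 = A1; e.g. 1 (Keeper) can still go to 2. Fixed point.
Runner's attractor = {6, 8}; Keeper avoids the target exactly from the complement.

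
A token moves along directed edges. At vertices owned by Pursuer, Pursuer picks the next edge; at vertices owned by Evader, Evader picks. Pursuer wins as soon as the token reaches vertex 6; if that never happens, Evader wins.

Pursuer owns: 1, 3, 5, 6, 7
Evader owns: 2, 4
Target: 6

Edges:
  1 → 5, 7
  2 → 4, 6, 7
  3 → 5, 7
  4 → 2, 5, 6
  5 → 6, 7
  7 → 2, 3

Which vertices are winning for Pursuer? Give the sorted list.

1, 3, 5, 6, 7

A0 = {6}
A1: add {5} — 5 (Pursuer) has 5→6.
A2: add {1, 3} — 1 (Pursuer) has 1→5; 3 (Pursuer) has 3→5.
A3: add {7} — 7 (Pursuer) has 7→3.
A4 = A3; e.g. 2 (Evader) can still go to 4. Fixed point.
Pursuer's winning region = {1, 3, 5, 6, 7}.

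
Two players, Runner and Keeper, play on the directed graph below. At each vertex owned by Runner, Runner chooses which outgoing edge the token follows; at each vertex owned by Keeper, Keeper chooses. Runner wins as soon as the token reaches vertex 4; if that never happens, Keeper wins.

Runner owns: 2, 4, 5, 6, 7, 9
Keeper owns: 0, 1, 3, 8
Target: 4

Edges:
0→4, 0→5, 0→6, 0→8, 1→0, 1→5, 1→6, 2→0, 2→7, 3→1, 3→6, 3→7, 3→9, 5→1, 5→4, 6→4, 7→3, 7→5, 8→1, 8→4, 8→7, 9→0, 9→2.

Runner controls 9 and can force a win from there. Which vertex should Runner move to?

A0 = {4}
A1: add {5, 6} — 5 (Runner) has 5→4; 6 (Runner) has 6→4.
A2: add {7} — 7 (Runner) has 7→5.
A3: add {2} — 2 (Runner) has 2→7.
A4: add {9} — 9 (Runner) has 9→2.
A5 = A4; e.g. 0 (Keeper) can still go to 8. Fixed point.
From 9, successor 2 is in the attractor (rank 3); the other successor 0 is not.

2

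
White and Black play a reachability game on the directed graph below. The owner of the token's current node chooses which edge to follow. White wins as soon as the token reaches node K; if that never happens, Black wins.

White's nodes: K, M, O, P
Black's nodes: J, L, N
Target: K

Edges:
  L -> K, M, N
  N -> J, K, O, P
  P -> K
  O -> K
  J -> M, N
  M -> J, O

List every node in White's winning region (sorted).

K, M, O, P

A0 = {K}
A1: add {O, P} — O (White) has O→K; P (White) has P→K.
A2: add {M} — M (White) has M→O.
A3 = A2; e.g. J (Black) can still go to N. Fixed point.
White's winning region = {K, M, O, P}.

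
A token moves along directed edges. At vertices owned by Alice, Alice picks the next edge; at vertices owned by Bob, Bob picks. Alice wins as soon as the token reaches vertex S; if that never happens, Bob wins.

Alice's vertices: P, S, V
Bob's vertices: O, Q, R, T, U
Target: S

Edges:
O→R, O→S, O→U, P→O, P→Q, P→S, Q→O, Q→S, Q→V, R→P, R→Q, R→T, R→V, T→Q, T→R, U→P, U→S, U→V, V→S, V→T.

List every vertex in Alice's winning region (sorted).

P, S, U, V

A0 = {S}
A1: add {P, V} — P (Alice) has P→S; V (Alice) has V→S.
A2: add {U} — U (Bob): all of {P, S, V} already in.
A3 = A2; e.g. O (Bob) can still go to R. Fixed point.
Alice's winning region = {P, S, U, V}.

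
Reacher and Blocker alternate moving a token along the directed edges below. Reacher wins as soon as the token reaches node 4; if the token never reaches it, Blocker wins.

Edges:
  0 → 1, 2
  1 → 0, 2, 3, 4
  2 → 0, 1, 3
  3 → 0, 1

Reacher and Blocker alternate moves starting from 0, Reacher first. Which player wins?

Blocker

Track states (vertex, player-to-move).
A0 = {(4,Reacher), (4,Blocker)}
A1: add {(1,Reacher)}.
A2 = A1; e.g. (0,Reacher) stays out. (0,Reacher) never enters ⇒ Blocker avoids the target.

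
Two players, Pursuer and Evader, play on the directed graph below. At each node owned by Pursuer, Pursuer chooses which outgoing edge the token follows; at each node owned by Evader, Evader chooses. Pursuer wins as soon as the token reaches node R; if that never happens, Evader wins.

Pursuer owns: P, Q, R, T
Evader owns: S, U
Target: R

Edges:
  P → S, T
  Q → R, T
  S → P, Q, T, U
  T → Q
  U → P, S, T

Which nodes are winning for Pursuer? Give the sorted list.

A0 = {R}
A1: add {Q} — Q (Pursuer) has Q→R.
A2: add {T} — T (Pursuer) has T→Q.
A3: add {P} — P (Pursuer) has P→T.
A4 = A3; e.g. S (Evader) can still go to U. Fixed point.
Pursuer's winning region = {P, Q, R, T}.

P, Q, R, T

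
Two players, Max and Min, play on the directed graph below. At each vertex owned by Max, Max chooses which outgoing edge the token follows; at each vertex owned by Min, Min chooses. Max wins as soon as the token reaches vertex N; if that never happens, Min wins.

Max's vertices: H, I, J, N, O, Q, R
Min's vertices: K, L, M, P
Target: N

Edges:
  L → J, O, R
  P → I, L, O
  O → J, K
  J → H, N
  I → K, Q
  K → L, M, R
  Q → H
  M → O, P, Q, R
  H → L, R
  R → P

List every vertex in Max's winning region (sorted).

J, N, O

A0 = {N}
A1: add {J} — J (Max) has J→N.
A2: add {O} — O (Max) has O→J.
A3 = A2; e.g. H (Max) has no edge into A2. Fixed point.
Max's winning region = {J, N, O}.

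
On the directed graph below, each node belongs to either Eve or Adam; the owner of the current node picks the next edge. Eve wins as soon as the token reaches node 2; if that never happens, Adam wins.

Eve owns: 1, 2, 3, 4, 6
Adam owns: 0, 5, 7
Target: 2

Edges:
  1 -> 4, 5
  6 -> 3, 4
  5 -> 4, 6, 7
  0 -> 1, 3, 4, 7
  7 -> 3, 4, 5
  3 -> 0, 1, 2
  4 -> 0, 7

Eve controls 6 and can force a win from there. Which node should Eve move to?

A0 = {2}
A1: add {3} — 3 (Eve) has 3→2.
A2: add {6} — 6 (Eve) has 6→3.
A3 = A2; e.g. 0 (Adam) can still go to 1. Fixed point.
From 6, successor 3 is in the attractor (rank 1); the other successor 4 is not.

3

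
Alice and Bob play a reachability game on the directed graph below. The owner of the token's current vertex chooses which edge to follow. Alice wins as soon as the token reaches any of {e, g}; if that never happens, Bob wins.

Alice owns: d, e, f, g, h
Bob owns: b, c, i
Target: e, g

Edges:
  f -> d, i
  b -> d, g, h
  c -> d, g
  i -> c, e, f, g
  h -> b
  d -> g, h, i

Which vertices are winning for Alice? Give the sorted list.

A0 = {e, g}
A1: add {d} — d (Alice) has d→g.
A2: add {c, f} — c (Bob): all of {d, g} already in; f (Alice) has f→d.
A3: add {i} — i (Bob): all of {c, e, f, g} already in.
A4 = A3; e.g. b (Bob) can still go to h. Fixed point.
Alice's winning region = {c, d, e, f, g, i}.

c, d, e, f, g, i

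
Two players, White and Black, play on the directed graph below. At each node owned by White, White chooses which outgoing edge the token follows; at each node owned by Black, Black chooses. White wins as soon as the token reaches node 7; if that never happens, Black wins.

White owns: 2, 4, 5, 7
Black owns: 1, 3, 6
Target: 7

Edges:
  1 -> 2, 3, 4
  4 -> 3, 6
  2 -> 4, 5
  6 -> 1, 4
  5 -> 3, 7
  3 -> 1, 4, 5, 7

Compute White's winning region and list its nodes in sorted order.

2, 5, 7

A0 = {7}
A1: add {5} — 5 (White) has 5→7.
A2: add {2} — 2 (White) has 2→5.
A3 = A2; e.g. 1 (Black) can still go to 3. Fixed point.
White's winning region = {2, 5, 7}.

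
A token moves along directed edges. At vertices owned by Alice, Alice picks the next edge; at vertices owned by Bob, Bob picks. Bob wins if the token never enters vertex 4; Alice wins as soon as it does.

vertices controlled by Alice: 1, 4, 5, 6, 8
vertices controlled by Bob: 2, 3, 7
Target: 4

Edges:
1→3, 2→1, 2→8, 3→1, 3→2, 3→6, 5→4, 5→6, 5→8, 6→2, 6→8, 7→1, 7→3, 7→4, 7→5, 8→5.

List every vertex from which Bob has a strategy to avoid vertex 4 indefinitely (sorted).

1, 2, 3, 7

A0 = {4}
A1: add {5} — 5 (Alice) has 5→4.
A2: add {8} — 8 (Alice) has 8→5.
A3: add {6} — 6 (Alice) has 6→8.
A4 = A3; e.g. 1 (Alice) has no edge into A3. Fixed point.
Alice's attractor = {4, 5, 6, 8}; Bob avoids the target exactly from the complement.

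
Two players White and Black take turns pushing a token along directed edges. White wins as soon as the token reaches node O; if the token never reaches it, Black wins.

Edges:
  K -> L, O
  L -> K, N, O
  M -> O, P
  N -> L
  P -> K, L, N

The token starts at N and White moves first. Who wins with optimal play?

Track states (vertex, player-to-move).
A0 = {(O,White), (O,Black)}
A1: add {(K,White), (L,White), (M,White)}.
A2: add {(K,Black), (N,Black)}.
A3: add {(P,White)}.
A4: add {(M,Black)}.
A5 = A4; e.g. (L,Black) stays out. (N,White) never enters ⇒ Black avoids the target.

Black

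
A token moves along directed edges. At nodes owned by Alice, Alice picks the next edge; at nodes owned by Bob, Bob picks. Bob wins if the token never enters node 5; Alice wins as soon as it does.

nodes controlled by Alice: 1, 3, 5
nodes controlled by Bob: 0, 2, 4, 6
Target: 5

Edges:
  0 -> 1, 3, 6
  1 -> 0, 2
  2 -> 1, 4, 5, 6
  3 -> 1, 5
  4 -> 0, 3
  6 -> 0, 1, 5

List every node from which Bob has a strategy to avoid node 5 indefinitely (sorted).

0, 1, 2, 4, 6

A0 = {5}
A1: add {3} — 3 (Alice) has 3→5.
A2 = A1; e.g. 0 (Bob) can still go to 1. Fixed point.
Alice's attractor = {3, 5}; Bob avoids the target exactly from the complement.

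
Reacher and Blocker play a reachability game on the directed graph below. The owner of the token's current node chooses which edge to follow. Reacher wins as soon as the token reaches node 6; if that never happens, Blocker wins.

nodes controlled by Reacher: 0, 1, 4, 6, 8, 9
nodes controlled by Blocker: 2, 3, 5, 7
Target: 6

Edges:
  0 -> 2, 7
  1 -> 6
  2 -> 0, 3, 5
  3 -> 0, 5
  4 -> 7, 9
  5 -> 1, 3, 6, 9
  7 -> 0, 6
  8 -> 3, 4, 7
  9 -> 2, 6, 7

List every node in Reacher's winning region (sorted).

A0 = {6}
A1: add {1, 9} — 1 (Reacher) has 1→6; 9 (Reacher) has 9→6.
A2: add {4} — 4 (Reacher) has 4→9.
A3: add {8} — 8 (Reacher) has 8→4.
A4 = A3; e.g. 0 (Reacher) has no edge into A3. Fixed point.
Reacher's winning region = {1, 4, 6, 8, 9}.

1, 4, 6, 8, 9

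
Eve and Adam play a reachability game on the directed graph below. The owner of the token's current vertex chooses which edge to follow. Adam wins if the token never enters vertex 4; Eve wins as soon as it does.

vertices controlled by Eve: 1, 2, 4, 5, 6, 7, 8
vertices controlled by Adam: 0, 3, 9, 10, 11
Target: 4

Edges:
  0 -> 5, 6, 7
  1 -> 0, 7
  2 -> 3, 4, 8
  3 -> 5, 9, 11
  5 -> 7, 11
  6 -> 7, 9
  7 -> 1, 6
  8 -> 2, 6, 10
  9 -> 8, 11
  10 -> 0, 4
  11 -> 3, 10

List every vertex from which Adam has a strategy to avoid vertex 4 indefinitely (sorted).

A0 = {4}
A1: add {2} — 2 (Eve) has 2→4.
A2: add {8} — 8 (Eve) has 8→2.
A3 = A2; e.g. 0 (Adam) can still go to 5. Fixed point.
Eve's attractor = {2, 4, 8}; Adam avoids the target exactly from the complement.

0, 1, 3, 5, 6, 7, 9, 10, 11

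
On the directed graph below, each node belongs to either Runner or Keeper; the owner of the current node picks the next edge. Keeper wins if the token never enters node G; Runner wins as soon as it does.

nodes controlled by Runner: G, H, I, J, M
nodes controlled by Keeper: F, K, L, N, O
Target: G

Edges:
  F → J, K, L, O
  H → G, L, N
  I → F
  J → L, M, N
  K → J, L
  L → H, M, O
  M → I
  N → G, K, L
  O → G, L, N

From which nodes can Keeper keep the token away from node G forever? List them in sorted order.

A0 = {G}
A1: add {H} — H (Runner) has H→G.
A2 = A1; e.g. F (Keeper) can still go to J. Fixed point.
Runner's attractor = {G, H}; Keeper avoids the target exactly from the complement.

F, I, J, K, L, M, N, O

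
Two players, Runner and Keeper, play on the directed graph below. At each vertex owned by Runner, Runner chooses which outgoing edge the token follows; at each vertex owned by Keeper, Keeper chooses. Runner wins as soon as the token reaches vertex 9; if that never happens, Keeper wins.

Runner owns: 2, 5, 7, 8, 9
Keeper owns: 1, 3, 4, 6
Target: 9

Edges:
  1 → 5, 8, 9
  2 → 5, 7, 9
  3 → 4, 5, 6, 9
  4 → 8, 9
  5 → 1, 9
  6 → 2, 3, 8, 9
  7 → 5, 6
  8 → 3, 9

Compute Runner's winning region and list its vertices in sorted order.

A0 = {9}
A1: add {2, 5, 8} — 2 (Runner) has 2→9; 5 (Runner) has 5→9; 8 (Runner) has 8→9.
A2: add {1, 4, 7} — 1 (Keeper): all of {5, 8, 9} already in; 4 (Keeper): all of {8, 9} already in; 7 (Runner) has 7→5.
A3 = A2; e.g. 3 (Keeper) can still go to 6. Fixed point.
Runner's winning region = {1, 2, 4, 5, 7, 8, 9}.

1, 2, 4, 5, 7, 8, 9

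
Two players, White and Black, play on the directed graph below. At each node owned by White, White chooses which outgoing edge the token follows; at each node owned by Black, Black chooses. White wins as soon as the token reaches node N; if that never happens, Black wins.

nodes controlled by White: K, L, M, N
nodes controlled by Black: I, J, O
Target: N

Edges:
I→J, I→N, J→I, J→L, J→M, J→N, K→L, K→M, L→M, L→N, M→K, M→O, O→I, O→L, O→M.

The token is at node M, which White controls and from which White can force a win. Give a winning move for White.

A0 = {N}
A1: add {L} — L (White) has L→N.
A2: add {K} — K (White) has K→L.
A3: add {M} — M (White) has M→K.
A4 = A3; e.g. I (Black) can still go to J. Fixed point.
From M, successor K is in the attractor (rank 2); the other successor O is not.

K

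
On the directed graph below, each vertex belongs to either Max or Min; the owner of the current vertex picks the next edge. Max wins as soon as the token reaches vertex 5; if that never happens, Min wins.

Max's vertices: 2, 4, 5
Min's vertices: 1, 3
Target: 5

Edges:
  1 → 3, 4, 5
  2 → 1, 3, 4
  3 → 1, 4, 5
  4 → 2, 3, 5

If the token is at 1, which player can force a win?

A0 = {5}
A1: add {4} — 4 (Max) has 4→5.
A2: add {2} — 2 (Max) has 2→4.
A3 = A2; e.g. 1 (Min) can still go to 3. Fixed point.
1 never enters the attractor, so Min can avoid the target forever.

Min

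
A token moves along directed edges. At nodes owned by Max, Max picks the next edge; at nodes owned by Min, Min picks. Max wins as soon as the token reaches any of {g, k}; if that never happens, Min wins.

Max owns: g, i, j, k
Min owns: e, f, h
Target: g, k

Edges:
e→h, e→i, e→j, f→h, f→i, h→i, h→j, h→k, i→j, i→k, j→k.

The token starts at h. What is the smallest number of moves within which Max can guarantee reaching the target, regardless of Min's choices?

A0 = {g, k}
A1: add {i, j} — i (Max) has i→k; j (Max) has j→k.
A2: add {h} — h (Min): all of {i, j, k} already in.
h enters the attractor at level 2, so Max can force the target in 2 moves from there.

2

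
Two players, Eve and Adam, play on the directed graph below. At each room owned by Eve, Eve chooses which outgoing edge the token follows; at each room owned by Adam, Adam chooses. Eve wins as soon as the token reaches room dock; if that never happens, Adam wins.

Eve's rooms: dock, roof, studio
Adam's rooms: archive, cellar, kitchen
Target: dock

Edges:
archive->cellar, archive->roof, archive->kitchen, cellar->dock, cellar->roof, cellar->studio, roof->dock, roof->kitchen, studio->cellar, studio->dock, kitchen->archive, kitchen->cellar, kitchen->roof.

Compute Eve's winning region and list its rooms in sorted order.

cellar, dock, roof, studio

A0 = {dock}
A1: add {roof, studio} — roof (Eve) has roof→dock; studio (Eve) has studio→dock.
A2: add {cellar} — cellar (Adam): all of {dock, roof, studio} already in.
A3 = A2; e.g. archive (Adam) can still go to kitchen. Fixed point.
Eve's winning region = {cellar, dock, roof, studio}.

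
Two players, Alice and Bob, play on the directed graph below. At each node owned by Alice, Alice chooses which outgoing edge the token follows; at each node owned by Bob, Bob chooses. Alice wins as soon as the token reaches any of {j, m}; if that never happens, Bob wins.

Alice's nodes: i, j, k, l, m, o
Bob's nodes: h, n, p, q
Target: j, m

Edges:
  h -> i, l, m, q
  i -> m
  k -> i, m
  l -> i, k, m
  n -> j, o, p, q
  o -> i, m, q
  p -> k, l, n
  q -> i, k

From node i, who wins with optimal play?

Alice

A0 = {j, m}
A1: add {i, k, l, o} — i (Alice) has i→m; k (Alice) has k→m; l (Alice) has l→m; o (Alice) has o→m.
i ∈ A1, so Alice can force the target.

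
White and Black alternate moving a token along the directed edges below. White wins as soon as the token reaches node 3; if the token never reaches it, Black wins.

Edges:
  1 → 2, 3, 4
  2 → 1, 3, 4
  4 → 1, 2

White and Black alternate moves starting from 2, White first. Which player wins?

Track states (vertex, player-to-move).
A0 = {(3,White), (3,Black)}
A1: add {(1,White), (2,White)}.
(2,White) ∈ A1 ⇒ White forces the target.

White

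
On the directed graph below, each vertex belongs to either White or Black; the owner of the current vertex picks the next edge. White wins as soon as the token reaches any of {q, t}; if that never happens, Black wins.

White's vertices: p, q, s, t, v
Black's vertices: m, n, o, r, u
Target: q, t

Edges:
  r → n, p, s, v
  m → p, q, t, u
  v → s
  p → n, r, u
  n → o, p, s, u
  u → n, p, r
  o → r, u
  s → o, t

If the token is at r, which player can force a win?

Black

A0 = {q, t}
A1: add {s} — s (White) has s→t.
A2: add {v} — v (White) has v→s.
A3 = A2; e.g. m (Black) can still go to p. Fixed point.
r never enters the attractor, so Black can avoid the target forever.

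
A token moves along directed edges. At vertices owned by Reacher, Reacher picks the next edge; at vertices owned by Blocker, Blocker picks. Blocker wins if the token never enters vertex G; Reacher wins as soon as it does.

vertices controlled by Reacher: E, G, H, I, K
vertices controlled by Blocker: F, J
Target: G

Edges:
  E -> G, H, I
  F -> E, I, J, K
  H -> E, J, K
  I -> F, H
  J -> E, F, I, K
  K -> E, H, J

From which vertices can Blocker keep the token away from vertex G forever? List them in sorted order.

F, J

A0 = {G}
A1: add {E} — E (Reacher) has E→G.
A2: add {H, K} — H (Reacher) has H→E; K (Reacher) has K→E.
A3: add {I} — I (Reacher) has I→H.
A4 = A3; e.g. F (Blocker) can still go to J. Fixed point.
Reacher's attractor = {E, G, H, I, K}; Blocker avoids the target exactly from the complement.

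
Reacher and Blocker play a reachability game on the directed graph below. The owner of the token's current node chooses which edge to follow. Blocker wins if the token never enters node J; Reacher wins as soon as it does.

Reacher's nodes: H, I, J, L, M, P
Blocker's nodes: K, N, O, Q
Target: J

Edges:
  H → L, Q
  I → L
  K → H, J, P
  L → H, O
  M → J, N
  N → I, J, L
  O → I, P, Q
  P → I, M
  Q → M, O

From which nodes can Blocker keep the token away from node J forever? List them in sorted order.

H, I, K, L, N, O, Q

A0 = {J}
A1: add {M} — M (Reacher) has M→J.
A2: add {P} — P (Reacher) has P→M.
A3 = A2; e.g. H (Reacher) has no edge into A2. Fixed point.
Reacher's attractor = {J, M, P}; Blocker avoids the target exactly from the complement.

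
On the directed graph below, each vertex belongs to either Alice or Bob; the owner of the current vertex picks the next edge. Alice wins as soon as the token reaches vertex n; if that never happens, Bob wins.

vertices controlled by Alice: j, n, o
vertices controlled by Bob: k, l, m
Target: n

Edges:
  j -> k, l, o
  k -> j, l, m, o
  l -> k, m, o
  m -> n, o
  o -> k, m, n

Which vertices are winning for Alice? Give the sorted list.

j, m, n, o

A0 = {n}
A1: add {o} — o (Alice) has o→n.
A2: add {j, m} — j (Alice) has j→o; m (Bob): all of {n, o} already in.
A3 = A2; e.g. k (Bob) can still go to l. Fixed point.
Alice's winning region = {j, m, n, o}.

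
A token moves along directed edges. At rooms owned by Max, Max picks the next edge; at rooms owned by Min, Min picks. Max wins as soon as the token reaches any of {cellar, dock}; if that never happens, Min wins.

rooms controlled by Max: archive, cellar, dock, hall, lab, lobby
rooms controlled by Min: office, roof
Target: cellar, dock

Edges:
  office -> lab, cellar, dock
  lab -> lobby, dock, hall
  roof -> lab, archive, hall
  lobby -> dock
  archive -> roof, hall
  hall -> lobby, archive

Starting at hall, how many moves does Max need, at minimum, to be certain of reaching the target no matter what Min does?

2

A0 = {cellar, dock}
A1: add {lab, lobby} — lab (Max) has lab→dock; lobby (Max) has lobby→dock.
A2: add {hall, office} — office (Min): all of {lab, cellar, dock} already in; hall (Max) has hall→lobby.
hall enters the attractor at level 2, so Max can force the target in 2 moves from there.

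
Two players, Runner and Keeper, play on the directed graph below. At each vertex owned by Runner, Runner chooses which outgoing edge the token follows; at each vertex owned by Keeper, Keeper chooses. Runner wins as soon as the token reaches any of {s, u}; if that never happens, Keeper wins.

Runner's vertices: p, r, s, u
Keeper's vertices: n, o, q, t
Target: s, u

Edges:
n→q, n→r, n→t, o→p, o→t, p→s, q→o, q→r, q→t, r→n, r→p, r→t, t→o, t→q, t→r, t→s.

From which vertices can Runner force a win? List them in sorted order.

p, r, s, u

A0 = {s, u}
A1: add {p} — p (Runner) has p→s.
A2: add {r} — r (Runner) has r→p.
A3 = A2; e.g. n (Keeper) can still go to q. Fixed point.
Runner's winning region = {p, r, s, u}.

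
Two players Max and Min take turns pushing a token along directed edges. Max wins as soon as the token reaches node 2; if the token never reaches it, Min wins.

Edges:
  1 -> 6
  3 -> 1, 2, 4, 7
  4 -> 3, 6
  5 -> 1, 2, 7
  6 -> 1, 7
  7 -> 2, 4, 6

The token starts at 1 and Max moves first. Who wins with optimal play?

Track states (vertex, player-to-move).
A0 = {(2,Max), (2,Min)}
A1: add {(3,Max), (5,Max), (7,Max)}.
A2 = A1; e.g. (1,Max) stays out. (1,Max) never enters ⇒ Min avoids the target.

Min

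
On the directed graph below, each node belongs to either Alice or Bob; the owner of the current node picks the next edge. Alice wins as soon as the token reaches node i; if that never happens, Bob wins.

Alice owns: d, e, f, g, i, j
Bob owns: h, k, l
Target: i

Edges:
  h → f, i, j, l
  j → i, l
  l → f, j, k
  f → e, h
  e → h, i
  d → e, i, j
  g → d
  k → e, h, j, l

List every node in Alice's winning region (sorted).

A0 = {i}
A1: add {d, e, j} — d (Alice) has d→i; e (Alice) has e→i; j (Alice) has j→i.
A2: add {f, g} — f (Alice) has f→e; g (Alice) has g→d.
A3 = A2; e.g. h (Bob) can still go to l. Fixed point.
Alice's winning region = {d, e, f, g, i, j}.

d, e, f, g, i, j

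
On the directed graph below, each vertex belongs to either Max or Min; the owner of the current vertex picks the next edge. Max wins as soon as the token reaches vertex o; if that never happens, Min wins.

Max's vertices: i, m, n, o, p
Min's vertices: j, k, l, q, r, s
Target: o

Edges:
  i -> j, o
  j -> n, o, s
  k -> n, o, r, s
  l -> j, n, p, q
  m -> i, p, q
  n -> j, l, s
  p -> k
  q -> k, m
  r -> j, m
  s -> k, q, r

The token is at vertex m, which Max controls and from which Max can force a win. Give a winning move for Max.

A0 = {o}
A1: add {i} — i (Max) has i→o.
A2: add {m} — m (Max) has m→i.
A3 = A2; e.g. j (Min) can still go to n. Fixed point.
From m, successor i is in the attractor (rank 1); the other successors p, q are not.

i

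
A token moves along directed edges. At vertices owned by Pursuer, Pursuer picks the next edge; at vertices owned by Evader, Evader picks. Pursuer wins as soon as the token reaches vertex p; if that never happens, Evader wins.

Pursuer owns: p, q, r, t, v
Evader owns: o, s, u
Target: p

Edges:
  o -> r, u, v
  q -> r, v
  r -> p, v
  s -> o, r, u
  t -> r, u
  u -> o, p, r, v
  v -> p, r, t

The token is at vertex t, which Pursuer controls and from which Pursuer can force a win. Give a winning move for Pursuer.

A0 = {p}
A1: add {r, v} — r (Pursuer) has r→p; v (Pursuer) has v→p.
A2: add {q, t} — q (Pursuer) has q→r; t (Pursuer) has t→r.
A3 = A2; e.g. o (Evader) can still go to u. Fixed point.
From t, successor r is in the attractor (rank 1); the other successor u is not.

r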